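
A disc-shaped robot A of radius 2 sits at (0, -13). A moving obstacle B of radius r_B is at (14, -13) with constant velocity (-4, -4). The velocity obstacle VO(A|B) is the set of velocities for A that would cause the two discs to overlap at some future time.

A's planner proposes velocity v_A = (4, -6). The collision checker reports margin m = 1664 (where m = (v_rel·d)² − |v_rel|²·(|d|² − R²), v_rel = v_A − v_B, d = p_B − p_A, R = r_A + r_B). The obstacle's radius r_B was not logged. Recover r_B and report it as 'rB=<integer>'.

m = 1664
d = (14, 0);  v_rel = (8, -2),  |v_rel|² = 68
v_rel×d = (8)·(0) − (-2)·(14) = 28
since m = R²·68 − 28²:  R² = (784 + 1664) / 68 = 36
R = √36 = 6  ⇒  r_B = 6 − 2 = 4

rB=4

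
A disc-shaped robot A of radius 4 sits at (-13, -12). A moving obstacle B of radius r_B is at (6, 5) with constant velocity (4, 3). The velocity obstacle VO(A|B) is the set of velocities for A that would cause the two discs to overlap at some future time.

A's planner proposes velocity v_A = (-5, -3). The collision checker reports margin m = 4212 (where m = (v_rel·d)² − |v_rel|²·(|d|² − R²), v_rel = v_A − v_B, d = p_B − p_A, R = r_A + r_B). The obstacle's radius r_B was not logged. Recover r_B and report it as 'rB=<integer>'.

m = 4212
d = (19, 17);  v_rel = (-9, -6),  |v_rel|² = 117
v_rel×d = (-9)·(17) − (-6)·(19) = -39
since m = R²·117 − (-39)²:  R² = (1521 + 4212) / 117 = 49
R = √49 = 7  ⇒  r_B = 7 − 4 = 3

rB=3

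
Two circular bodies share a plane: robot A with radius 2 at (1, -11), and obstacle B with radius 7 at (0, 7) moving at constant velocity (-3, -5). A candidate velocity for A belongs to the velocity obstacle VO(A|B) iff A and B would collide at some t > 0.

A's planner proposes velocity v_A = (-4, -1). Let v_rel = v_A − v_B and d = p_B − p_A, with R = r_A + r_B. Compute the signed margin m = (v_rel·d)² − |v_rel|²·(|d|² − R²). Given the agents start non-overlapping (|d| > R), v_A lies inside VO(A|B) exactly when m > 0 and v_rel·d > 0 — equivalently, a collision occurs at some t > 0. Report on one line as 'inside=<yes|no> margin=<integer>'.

d = (-1, 18),  |d|² = 325;  R = 2+7 = 9,  c = 325−9² = 244
v_rel = (-1, 4),  |v_rel|² = 17;  v_rel·d = (-1)·(-1) + (4)·(18) = 73
17·t² − 146·t + 244 = 0  ⇒  m = 73² − 17·244 = 1181
m = 1181 > 0,  v_rel·d = 73 > 0  ⇒  inside

inside=yes margin=1181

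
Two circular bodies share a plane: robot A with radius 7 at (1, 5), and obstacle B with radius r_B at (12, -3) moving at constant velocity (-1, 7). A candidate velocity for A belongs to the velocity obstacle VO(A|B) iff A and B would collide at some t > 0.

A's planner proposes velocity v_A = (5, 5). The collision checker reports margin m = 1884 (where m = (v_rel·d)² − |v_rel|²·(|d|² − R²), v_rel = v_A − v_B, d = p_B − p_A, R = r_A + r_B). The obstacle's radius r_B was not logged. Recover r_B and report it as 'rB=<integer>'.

m = 1884
d = (11, -8);  v_rel = (6, -2),  |v_rel|² = 40
v_rel×d = (6)·(-8) − (-2)·(11) = -26
since m = R²·40 − (-26)²:  R² = (676 + 1884) / 40 = 64
R = √64 = 8  ⇒  r_B = 8 − 7 = 1

rB=1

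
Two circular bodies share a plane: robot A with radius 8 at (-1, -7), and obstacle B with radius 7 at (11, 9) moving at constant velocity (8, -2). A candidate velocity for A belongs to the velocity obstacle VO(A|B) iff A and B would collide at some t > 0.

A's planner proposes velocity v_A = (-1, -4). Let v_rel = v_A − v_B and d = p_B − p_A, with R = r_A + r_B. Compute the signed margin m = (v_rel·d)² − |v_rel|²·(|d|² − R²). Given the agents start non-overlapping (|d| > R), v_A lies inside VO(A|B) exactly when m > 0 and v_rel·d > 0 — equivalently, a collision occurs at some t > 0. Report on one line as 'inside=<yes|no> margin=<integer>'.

d = (12, 16),  |d|² = 400;  R = 8+7 = 15,  c = 400−15² = 175
v_rel = (-9, -2),  |v_rel|² = 85;  v_rel·d = (-9)·(12) + (-2)·(16) = -140
85·t² + 280·t + 175 = 0  ⇒  m = (-140)² − 85·175 = 4725
m = 4725 > 0,  v_rel·d = -140 < 0  ⇒  outside

inside=no margin=4725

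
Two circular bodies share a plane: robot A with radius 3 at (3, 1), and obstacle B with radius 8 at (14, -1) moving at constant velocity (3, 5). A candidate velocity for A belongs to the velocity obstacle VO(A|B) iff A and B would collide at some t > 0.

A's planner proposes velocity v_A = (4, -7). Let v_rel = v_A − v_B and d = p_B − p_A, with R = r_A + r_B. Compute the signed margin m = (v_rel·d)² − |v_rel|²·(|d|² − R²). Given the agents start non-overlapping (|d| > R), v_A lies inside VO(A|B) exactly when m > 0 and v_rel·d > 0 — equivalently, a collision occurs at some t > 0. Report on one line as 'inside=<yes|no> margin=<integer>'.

d = (11, -2),  |d|² = 125;  R = 3+8 = 11,  c = 125−11² = 4
v_rel = (1, -12),  |v_rel|² = 145;  v_rel·d = (1)·(11) + (-12)·(-2) = 35
145·t² − 70·t + 4 = 0  ⇒  m = 35² − 145·4 = 645
m = 645 > 0,  v_rel·d = 35 > 0  ⇒  inside

inside=yes margin=645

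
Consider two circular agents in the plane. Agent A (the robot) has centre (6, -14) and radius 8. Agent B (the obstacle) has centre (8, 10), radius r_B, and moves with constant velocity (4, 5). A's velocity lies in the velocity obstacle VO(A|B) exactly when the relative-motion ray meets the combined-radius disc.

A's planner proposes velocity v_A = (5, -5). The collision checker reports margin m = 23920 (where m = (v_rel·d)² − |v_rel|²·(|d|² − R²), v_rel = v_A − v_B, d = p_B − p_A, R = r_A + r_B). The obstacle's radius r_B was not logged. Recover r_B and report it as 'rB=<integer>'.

m = 23920
d = (2, 24);  v_rel = (1, -10),  |v_rel|² = 101
v_rel×d = (1)·(24) − (-10)·(2) = 44
since m = R²·101 − 44²:  R² = (1936 + 23920) / 101 = 256
R = √256 = 16  ⇒  r_B = 16 − 8 = 8

rB=8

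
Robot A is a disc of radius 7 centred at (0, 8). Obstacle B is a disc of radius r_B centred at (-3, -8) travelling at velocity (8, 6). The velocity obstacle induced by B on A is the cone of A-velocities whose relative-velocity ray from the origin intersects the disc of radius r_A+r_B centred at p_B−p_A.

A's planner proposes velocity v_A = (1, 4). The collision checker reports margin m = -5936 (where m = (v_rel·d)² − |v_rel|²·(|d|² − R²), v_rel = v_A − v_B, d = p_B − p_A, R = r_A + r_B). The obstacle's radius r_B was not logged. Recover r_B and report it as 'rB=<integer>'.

m = -5936
d = (-3, -16);  v_rel = (-7, -2),  |v_rel|² = 53
v_rel×d = (-7)·(-16) − (-2)·(-3) = 106
since m = R²·53 − 106²:  R² = (11236 + -5936) / 53 = 100
R = √100 = 10  ⇒  r_B = 10 − 7 = 3

rB=3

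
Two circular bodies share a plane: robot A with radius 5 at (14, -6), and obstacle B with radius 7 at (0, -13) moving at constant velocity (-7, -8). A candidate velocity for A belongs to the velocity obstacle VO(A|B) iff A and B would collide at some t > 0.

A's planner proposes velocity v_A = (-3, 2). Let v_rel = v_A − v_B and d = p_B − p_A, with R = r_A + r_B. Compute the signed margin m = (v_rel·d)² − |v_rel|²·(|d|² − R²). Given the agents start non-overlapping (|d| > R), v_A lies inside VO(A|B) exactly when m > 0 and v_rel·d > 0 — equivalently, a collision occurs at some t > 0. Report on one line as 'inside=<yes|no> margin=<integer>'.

d = (-14, -7),  |d|² = 245;  R = 5+7 = 12,  c = 245−12² = 101
v_rel = (4, 10),  |v_rel|² = 116;  v_rel·d = (4)·(-14) + (10)·(-7) = -126
116·t² + 252·t + 101 = 0  ⇒  m = (-126)² − 116·101 = 4160
m = 4160 > 0,  v_rel·d = -126 < 0  ⇒  outside

inside=no margin=4160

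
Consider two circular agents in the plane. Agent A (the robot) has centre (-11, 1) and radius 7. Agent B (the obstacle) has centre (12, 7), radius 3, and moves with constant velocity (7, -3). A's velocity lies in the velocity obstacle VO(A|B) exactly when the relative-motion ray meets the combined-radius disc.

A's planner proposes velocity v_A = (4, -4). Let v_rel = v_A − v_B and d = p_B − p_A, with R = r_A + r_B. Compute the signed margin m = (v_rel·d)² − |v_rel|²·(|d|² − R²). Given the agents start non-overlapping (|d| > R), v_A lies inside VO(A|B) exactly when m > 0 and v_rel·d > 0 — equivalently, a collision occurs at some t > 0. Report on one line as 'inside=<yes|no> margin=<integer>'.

d = (23, 6),  |d|² = 565;  R = 7+3 = 10,  c = 565−10² = 465
v_rel = (-3, -1),  |v_rel|² = 10;  v_rel·d = (-3)·(23) + (-1)·(6) = -75
10·t² + 150·t + 465 = 0  ⇒  m = (-75)² − 10·465 = 975
m = 975 > 0,  v_rel·d = -75 < 0  ⇒  outside

inside=no margin=975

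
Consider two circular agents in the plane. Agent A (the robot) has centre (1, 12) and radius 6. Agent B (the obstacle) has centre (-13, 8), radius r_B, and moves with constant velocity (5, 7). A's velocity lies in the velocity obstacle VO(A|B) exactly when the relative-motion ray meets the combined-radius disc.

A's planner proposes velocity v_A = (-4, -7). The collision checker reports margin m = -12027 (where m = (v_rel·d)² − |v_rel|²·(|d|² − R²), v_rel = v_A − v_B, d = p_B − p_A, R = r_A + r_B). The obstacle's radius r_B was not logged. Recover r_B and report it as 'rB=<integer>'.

m = -12027
d = (-14, -4);  v_rel = (-9, -14),  |v_rel|² = 277
v_rel×d = (-9)·(-4) − (-14)·(-14) = -160
since m = R²·277 − (-160)²:  R² = (25600 + -12027) / 277 = 49
R = √49 = 7  ⇒  r_B = 7 − 6 = 1

rB=1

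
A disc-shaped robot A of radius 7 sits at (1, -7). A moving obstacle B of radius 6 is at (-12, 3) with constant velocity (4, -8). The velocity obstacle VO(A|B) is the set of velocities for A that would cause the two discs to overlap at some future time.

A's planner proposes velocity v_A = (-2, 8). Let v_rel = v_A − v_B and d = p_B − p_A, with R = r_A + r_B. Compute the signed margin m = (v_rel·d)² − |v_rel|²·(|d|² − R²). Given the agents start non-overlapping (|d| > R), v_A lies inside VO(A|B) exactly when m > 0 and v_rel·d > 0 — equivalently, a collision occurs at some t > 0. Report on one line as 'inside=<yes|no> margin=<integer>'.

d = (-13, 10),  |d|² = 269;  R = 7+6 = 13,  c = 269−13² = 100
v_rel = (-6, 16),  |v_rel|² = 292;  v_rel·d = (-6)·(-13) + (16)·(10) = 238
292·t² − 476·t + 100 = 0  ⇒  m = 238² − 292·100 = 27444
m = 27444 > 0,  v_rel·d = 238 > 0  ⇒  inside

inside=yes margin=27444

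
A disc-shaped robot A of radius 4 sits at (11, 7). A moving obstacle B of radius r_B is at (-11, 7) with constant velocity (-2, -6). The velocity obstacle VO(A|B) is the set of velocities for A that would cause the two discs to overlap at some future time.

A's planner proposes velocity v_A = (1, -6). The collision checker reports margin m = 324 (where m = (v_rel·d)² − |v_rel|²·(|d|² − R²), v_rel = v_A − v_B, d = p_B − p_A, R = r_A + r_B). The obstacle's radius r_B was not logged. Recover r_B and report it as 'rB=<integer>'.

m = 324
d = (-22, 0);  v_rel = (3, 0),  |v_rel|² = 9
v_rel×d = (3)·(0) − (0)·(-22) = 0
since m = R²·9 − 0²:  R² = (0 + 324) / 9 = 36
R = √36 = 6  ⇒  r_B = 6 − 4 = 2

rB=2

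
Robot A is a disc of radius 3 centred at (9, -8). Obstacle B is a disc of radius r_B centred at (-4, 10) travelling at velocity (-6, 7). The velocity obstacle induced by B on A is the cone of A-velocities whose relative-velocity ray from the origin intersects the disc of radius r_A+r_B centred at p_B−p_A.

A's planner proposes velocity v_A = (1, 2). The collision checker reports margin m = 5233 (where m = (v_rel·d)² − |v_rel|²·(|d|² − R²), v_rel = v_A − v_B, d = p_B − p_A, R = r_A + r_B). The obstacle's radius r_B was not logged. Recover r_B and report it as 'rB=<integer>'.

m = 5233
d = (-13, 18);  v_rel = (7, -5),  |v_rel|² = 74
v_rel×d = (7)·(18) − (-5)·(-13) = 61
since m = R²·74 − 61²:  R² = (3721 + 5233) / 74 = 121
R = √121 = 11  ⇒  r_B = 11 − 3 = 8

rB=8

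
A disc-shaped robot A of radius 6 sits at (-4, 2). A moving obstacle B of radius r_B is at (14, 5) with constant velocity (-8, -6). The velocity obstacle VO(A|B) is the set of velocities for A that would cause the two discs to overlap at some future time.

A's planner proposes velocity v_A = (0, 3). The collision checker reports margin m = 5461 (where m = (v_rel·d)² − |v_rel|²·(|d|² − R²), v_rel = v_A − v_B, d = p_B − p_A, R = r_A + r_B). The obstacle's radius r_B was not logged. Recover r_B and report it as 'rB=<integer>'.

m = 5461
d = (18, 3);  v_rel = (8, 9),  |v_rel|² = 145
v_rel×d = (8)·(3) − (9)·(18) = -138
since m = R²·145 − (-138)²:  R² = (19044 + 5461) / 145 = 169
R = √169 = 13  ⇒  r_B = 13 − 6 = 7

rB=7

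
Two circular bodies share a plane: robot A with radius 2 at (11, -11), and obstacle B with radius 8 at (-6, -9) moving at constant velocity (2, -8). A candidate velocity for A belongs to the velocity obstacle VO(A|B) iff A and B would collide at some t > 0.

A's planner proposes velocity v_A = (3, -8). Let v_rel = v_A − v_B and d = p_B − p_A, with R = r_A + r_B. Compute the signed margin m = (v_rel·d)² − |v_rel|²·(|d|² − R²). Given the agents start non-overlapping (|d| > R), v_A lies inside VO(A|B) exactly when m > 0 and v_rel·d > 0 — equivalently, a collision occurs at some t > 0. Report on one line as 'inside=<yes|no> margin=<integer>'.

d = (-17, 2),  |d|² = 293;  R = 2+8 = 10,  c = 293−10² = 193
v_rel = (1, 0),  |v_rel|² = 1;  v_rel·d = (1)·(-17) + (0)·(2) = -17
1·t² + 34·t + 193 = 0  ⇒  m = (-17)² − 1·193 = 96
m = 96 > 0,  v_rel·d = -17 < 0  ⇒  outside

inside=no margin=96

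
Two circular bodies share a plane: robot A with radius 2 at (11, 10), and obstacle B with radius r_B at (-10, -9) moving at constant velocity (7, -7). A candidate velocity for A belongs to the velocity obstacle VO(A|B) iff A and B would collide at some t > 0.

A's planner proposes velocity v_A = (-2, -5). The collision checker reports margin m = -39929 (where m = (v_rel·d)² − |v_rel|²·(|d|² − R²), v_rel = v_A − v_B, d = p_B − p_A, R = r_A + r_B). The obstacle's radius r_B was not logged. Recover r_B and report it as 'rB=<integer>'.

m = -39929
d = (-21, -19);  v_rel = (-9, 2),  |v_rel|² = 85
v_rel×d = (-9)·(-19) − (2)·(-21) = 213
since m = R²·85 − 213²:  R² = (45369 + -39929) / 85 = 64
R = √64 = 8  ⇒  r_B = 8 − 2 = 6

rB=6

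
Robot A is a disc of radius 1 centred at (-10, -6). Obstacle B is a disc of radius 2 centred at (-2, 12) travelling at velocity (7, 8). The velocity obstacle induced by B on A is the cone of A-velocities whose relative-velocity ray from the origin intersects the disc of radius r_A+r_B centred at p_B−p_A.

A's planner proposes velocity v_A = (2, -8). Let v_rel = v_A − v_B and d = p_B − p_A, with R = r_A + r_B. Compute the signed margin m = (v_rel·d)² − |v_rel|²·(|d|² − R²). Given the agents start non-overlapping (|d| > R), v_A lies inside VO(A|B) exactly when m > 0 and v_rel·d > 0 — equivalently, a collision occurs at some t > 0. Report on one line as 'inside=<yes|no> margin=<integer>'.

d = (8, 18),  |d|² = 388;  R = 1+2 = 3,  c = 388−3² = 379
v_rel = (-5, -16),  |v_rel|² = 281;  v_rel·d = (-5)·(8) + (-16)·(18) = -328
281·t² + 656·t + 379 = 0  ⇒  m = (-328)² − 281·379 = 1085
m = 1085 > 0,  v_rel·d = -328 < 0  ⇒  outside

inside=no margin=1085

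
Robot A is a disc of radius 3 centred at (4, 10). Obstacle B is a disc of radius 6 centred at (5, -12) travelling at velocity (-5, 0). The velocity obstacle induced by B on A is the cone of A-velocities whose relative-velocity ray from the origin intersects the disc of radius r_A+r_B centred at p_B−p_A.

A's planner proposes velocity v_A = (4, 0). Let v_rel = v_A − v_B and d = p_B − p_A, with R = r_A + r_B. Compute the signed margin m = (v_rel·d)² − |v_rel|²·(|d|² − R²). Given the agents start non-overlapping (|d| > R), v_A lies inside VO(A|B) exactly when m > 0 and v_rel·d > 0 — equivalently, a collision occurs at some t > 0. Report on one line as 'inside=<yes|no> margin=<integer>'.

d = (1, -22),  |d|² = 485;  R = 3+6 = 9,  c = 485−9² = 404
v_rel = (9, 0),  |v_rel|² = 81;  v_rel·d = (9)·(1) + (0)·(-22) = 9
81·t² − 18·t + 404 = 0  ⇒  m = 9² − 81·404 = -32643
m = -32643 < 0,  v_rel·d = 9 > 0  ⇒  outside

inside=no margin=-32643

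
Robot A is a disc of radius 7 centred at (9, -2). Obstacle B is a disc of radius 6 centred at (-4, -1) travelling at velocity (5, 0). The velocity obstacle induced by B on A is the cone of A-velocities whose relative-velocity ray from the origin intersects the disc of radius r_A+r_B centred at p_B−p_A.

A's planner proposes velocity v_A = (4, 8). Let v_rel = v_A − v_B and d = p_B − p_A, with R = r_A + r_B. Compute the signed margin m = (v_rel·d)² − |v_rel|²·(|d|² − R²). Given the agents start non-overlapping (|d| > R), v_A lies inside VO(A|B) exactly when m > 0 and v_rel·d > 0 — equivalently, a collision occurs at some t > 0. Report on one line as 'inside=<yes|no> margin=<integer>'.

d = (-13, 1),  |d|² = 170;  R = 7+6 = 13,  c = 170−13² = 1
v_rel = (-1, 8),  |v_rel|² = 65;  v_rel·d = (-1)·(-13) + (8)·(1) = 21
65·t² − 42·t + 1 = 0  ⇒  m = 21² − 65·1 = 376
m = 376 > 0,  v_rel·d = 21 > 0  ⇒  inside

inside=yes margin=376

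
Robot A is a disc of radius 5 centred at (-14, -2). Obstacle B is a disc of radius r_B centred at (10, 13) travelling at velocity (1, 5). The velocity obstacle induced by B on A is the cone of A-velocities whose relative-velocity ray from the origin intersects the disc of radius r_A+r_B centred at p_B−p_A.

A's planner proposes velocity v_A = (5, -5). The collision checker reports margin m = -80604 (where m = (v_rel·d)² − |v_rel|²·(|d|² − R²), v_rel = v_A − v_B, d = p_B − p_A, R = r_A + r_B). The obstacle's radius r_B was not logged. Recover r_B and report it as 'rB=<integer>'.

m = -80604
d = (24, 15);  v_rel = (4, -10),  |v_rel|² = 116
v_rel×d = (4)·(15) − (-10)·(24) = 300
since m = R²·116 − 300²:  R² = (90000 + -80604) / 116 = 81
R = √81 = 9  ⇒  r_B = 9 − 5 = 4

rB=4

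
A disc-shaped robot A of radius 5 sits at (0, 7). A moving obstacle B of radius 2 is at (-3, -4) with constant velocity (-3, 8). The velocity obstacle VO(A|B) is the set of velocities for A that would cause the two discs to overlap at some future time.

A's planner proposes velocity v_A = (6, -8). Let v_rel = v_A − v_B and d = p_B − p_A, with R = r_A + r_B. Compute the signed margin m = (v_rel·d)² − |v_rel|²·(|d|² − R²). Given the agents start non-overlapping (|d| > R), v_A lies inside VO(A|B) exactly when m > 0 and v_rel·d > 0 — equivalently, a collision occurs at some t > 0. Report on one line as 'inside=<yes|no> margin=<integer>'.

d = (-3, -11),  |d|² = 130;  R = 5+2 = 7,  c = 130−7² = 81
v_rel = (9, -16),  |v_rel|² = 337;  v_rel·d = (9)·(-3) + (-16)·(-11) = 149
337·t² − 298·t + 81 = 0  ⇒  m = 149² − 337·81 = -5096
m = -5096 < 0,  v_rel·d = 149 > 0  ⇒  outside

inside=no margin=-5096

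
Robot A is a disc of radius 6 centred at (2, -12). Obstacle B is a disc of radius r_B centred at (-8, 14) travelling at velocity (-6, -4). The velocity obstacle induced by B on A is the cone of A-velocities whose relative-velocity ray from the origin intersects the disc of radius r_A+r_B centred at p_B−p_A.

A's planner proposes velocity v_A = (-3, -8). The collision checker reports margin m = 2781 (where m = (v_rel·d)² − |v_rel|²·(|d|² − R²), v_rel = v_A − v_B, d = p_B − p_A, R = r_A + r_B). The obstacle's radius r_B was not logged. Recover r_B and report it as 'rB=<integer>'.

m = 2781
d = (-10, 26);  v_rel = (3, -4),  |v_rel|² = 25
v_rel×d = (3)·(26) − (-4)·(-10) = 38
since m = R²·25 − 38²:  R² = (1444 + 2781) / 25 = 169
R = √169 = 13  ⇒  r_B = 13 − 6 = 7

rB=7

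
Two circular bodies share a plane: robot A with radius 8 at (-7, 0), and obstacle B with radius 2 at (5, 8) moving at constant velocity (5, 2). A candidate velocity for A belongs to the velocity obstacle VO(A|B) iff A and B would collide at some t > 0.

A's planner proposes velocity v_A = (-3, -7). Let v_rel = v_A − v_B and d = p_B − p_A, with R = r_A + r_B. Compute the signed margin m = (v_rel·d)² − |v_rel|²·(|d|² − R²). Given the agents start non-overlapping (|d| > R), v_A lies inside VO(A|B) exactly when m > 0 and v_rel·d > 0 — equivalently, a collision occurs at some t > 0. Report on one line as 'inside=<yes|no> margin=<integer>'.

d = (12, 8),  |d|² = 208;  R = 8+2 = 10,  c = 208−10² = 108
v_rel = (-8, -9),  |v_rel|² = 145;  v_rel·d = (-8)·(12) + (-9)·(8) = -168
145·t² + 336·t + 108 = 0  ⇒  m = (-168)² − 145·108 = 12564
m = 12564 > 0,  v_rel·d = -168 < 0  ⇒  outside

inside=no margin=12564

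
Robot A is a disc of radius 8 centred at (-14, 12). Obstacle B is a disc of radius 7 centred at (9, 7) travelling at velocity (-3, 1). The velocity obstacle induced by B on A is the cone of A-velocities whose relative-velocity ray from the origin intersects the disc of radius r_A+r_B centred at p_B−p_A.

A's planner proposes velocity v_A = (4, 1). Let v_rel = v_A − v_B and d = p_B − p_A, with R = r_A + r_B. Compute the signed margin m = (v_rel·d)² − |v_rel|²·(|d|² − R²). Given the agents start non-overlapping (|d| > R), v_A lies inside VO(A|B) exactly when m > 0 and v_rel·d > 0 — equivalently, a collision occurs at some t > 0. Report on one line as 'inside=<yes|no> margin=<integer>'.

d = (23, -5),  |d|² = 554;  R = 8+7 = 15,  c = 554−15² = 329
v_rel = (7, 0),  |v_rel|² = 49;  v_rel·d = (7)·(23) + (0)·(-5) = 161
49·t² − 322·t + 329 = 0  ⇒  m = 161² − 49·329 = 9800
m = 9800 > 0,  v_rel·d = 161 > 0  ⇒  inside

inside=yes margin=9800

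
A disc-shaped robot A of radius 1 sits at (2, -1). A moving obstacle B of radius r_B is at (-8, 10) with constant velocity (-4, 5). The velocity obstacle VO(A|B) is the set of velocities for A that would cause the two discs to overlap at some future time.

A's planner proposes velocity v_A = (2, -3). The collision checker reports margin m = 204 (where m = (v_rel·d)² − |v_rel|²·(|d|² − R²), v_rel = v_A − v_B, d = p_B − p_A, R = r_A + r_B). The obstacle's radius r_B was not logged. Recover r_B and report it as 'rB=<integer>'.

m = 204
d = (-10, 11);  v_rel = (6, -8),  |v_rel|² = 100
v_rel×d = (6)·(11) − (-8)·(-10) = -14
since m = R²·100 − (-14)²:  R² = (196 + 204) / 100 = 4
R = √4 = 2  ⇒  r_B = 2 − 1 = 1

rB=1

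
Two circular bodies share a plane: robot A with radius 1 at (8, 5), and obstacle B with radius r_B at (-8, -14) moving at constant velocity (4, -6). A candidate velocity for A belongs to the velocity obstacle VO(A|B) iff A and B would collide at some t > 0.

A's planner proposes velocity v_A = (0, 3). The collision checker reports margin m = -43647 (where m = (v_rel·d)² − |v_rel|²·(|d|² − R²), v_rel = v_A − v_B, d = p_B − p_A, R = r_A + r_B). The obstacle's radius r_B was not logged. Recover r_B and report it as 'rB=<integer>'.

m = -43647
d = (-16, -19);  v_rel = (-4, 9),  |v_rel|² = 97
v_rel×d = (-4)·(-19) − (9)·(-16) = 220
since m = R²·97 − 220²:  R² = (48400 + -43647) / 97 = 49
R = √49 = 7  ⇒  r_B = 7 − 1 = 6

rB=6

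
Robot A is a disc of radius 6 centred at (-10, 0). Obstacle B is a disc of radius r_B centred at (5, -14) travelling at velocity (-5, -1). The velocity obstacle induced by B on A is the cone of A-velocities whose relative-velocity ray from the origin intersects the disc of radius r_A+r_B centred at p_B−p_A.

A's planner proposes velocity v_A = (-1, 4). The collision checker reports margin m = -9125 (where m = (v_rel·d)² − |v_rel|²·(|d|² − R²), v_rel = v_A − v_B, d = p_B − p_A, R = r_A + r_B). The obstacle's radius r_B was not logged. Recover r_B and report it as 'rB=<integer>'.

m = -9125
d = (15, -14);  v_rel = (4, 5),  |v_rel|² = 41
v_rel×d = (4)·(-14) − (5)·(15) = -131
since m = R²·41 − (-131)²:  R² = (17161 + -9125) / 41 = 196
R = √196 = 14  ⇒  r_B = 14 − 6 = 8

rB=8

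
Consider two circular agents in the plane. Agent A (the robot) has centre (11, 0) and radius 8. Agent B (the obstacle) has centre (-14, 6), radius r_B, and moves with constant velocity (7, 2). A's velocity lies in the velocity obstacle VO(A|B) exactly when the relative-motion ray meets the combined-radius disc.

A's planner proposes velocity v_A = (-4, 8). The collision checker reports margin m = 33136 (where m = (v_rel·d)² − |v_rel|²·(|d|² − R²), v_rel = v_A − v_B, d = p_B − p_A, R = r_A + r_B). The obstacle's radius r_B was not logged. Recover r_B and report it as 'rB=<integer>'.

m = 33136
d = (-25, 6);  v_rel = (-11, 6),  |v_rel|² = 157
v_rel×d = (-11)·(6) − (6)·(-25) = 84
since m = R²·157 − 84²:  R² = (7056 + 33136) / 157 = 256
R = √256 = 16  ⇒  r_B = 16 − 8 = 8

rB=8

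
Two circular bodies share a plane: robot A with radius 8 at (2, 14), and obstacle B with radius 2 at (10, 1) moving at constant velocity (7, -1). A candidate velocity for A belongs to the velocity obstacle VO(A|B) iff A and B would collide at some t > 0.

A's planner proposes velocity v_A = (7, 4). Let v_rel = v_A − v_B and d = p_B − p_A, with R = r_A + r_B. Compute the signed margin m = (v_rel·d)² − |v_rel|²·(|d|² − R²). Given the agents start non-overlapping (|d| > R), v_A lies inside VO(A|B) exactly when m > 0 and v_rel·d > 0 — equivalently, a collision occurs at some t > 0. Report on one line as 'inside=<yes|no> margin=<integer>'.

d = (8, -13),  |d|² = 233;  R = 8+2 = 10,  c = 233−10² = 133
v_rel = (0, 5),  |v_rel|² = 25;  v_rel·d = (0)·(8) + (5)·(-13) = -65
25·t² + 130·t + 133 = 0  ⇒  m = (-65)² − 25·133 = 900
m = 900 > 0,  v_rel·d = -65 < 0  ⇒  outside

inside=no margin=900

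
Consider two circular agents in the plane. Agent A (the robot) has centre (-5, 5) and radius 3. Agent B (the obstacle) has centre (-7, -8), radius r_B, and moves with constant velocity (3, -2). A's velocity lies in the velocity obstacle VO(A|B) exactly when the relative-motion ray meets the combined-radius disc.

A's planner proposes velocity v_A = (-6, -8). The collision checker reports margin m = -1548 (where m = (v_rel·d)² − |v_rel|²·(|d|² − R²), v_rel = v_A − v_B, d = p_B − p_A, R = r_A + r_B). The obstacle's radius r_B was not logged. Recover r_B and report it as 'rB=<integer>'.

m = -1548
d = (-2, -13);  v_rel = (-9, -6),  |v_rel|² = 117
v_rel×d = (-9)·(-13) − (-6)·(-2) = 105
since m = R²·117 − 105²:  R² = (11025 + -1548) / 117 = 81
R = √81 = 9  ⇒  r_B = 9 − 3 = 6

rB=6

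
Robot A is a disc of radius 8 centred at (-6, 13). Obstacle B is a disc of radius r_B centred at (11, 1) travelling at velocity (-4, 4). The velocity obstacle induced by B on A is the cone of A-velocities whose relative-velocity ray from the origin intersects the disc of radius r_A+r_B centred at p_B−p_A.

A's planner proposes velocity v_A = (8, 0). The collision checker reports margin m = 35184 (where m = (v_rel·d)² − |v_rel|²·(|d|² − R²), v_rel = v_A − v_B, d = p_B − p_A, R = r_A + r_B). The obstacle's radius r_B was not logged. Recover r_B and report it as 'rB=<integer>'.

m = 35184
d = (17, -12);  v_rel = (12, -4),  |v_rel|² = 160
v_rel×d = (12)·(-12) − (-4)·(17) = -76
since m = R²·160 − (-76)²:  R² = (5776 + 35184) / 160 = 256
R = √256 = 16  ⇒  r_B = 16 − 8 = 8

rB=8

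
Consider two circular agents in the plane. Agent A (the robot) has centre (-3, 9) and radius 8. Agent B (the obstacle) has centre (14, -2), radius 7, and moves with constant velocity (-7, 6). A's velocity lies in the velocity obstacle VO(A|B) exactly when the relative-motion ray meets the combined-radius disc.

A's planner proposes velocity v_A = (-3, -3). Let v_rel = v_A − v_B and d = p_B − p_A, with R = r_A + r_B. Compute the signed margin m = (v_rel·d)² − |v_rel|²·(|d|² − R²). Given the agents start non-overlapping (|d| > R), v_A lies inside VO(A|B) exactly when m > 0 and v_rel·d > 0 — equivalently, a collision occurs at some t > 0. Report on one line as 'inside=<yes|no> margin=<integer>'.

d = (17, -11),  |d|² = 410;  R = 8+7 = 15,  c = 410−15² = 185
v_rel = (4, -9),  |v_rel|² = 97;  v_rel·d = (4)·(17) + (-9)·(-11) = 167
97·t² − 334·t + 185 = 0  ⇒  m = 167² − 97·185 = 9944
m = 9944 > 0,  v_rel·d = 167 > 0  ⇒  inside

inside=yes margin=9944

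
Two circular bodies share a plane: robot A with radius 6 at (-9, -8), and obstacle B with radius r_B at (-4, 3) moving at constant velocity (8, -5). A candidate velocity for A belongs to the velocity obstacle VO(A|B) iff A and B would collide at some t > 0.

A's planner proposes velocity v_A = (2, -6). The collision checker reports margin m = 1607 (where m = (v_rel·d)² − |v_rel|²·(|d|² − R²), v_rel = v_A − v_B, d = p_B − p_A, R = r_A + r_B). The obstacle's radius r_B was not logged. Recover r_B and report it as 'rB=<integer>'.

m = 1607
d = (5, 11);  v_rel = (-6, -1),  |v_rel|² = 37
v_rel×d = (-6)·(11) − (-1)·(5) = -61
since m = R²·37 − (-61)²:  R² = (3721 + 1607) / 37 = 144
R = √144 = 12  ⇒  r_B = 12 − 6 = 6

rB=6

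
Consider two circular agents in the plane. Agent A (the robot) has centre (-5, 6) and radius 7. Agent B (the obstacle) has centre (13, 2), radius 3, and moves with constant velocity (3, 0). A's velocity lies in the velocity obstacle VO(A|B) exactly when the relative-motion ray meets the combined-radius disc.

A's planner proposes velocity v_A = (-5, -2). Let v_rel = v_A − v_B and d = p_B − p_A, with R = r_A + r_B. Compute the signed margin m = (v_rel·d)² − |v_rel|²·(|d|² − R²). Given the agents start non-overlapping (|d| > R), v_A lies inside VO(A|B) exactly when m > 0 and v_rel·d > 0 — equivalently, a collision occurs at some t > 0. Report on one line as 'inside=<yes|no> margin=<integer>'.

d = (18, -4),  |d|² = 340;  R = 7+3 = 10,  c = 340−10² = 240
v_rel = (-8, -2),  |v_rel|² = 68;  v_rel·d = (-8)·(18) + (-2)·(-4) = -136
68·t² + 272·t + 240 = 0  ⇒  m = (-136)² − 68·240 = 2176
m = 2176 > 0,  v_rel·d = -136 < 0  ⇒  outside

inside=no margin=2176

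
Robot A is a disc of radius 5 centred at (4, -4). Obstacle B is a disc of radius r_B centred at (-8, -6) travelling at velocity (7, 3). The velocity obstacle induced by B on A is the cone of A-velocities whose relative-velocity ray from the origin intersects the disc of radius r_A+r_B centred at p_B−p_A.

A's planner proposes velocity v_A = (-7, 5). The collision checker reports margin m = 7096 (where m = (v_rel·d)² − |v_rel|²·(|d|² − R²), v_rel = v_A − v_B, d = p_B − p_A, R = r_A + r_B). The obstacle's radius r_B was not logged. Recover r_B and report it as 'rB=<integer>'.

m = 7096
d = (-12, -2);  v_rel = (-14, 2),  |v_rel|² = 200
v_rel×d = (-14)·(-2) − (2)·(-12) = 52
since m = R²·200 − 52²:  R² = (2704 + 7096) / 200 = 49
R = √49 = 7  ⇒  r_B = 7 − 5 = 2

rB=2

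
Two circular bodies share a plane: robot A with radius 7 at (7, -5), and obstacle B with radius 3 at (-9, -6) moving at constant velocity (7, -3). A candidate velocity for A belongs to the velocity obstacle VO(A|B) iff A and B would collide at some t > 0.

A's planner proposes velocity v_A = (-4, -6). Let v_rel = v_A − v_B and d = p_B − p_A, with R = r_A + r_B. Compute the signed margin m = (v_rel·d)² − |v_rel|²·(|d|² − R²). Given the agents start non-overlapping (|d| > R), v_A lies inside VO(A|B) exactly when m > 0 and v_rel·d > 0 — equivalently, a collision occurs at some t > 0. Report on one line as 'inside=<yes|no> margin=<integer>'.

d = (-16, -1),  |d|² = 257;  R = 7+3 = 10,  c = 257−10² = 157
v_rel = (-11, -3),  |v_rel|² = 130;  v_rel·d = (-11)·(-16) + (-3)·(-1) = 179
130·t² − 358·t + 157 = 0  ⇒  m = 179² − 130·157 = 11631
m = 11631 > 0,  v_rel·d = 179 > 0  ⇒  inside

inside=yes margin=11631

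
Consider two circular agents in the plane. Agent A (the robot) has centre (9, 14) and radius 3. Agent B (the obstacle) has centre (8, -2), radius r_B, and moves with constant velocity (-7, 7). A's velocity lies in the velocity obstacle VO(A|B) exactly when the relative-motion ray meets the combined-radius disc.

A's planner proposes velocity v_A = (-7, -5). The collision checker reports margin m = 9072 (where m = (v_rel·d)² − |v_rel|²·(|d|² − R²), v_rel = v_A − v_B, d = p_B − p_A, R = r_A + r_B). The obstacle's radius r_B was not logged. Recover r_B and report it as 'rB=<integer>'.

m = 9072
d = (-1, -16);  v_rel = (0, -12),  |v_rel|² = 144
v_rel×d = (0)·(-16) − (-12)·(-1) = -12
since m = R²·144 − (-12)²:  R² = (144 + 9072) / 144 = 64
R = √64 = 8  ⇒  r_B = 8 − 3 = 5

rB=5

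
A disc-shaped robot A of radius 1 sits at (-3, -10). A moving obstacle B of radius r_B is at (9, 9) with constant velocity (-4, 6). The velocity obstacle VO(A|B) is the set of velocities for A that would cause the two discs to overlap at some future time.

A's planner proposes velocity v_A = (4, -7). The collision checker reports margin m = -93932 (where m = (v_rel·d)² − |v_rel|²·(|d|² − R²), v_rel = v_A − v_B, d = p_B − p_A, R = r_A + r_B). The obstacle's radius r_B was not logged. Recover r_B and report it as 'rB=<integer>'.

m = -93932
d = (12, 19);  v_rel = (8, -13),  |v_rel|² = 233
v_rel×d = (8)·(19) − (-13)·(12) = 308
since m = R²·233 − 308²:  R² = (94864 + -93932) / 233 = 4
R = √4 = 2  ⇒  r_B = 2 − 1 = 1

rB=1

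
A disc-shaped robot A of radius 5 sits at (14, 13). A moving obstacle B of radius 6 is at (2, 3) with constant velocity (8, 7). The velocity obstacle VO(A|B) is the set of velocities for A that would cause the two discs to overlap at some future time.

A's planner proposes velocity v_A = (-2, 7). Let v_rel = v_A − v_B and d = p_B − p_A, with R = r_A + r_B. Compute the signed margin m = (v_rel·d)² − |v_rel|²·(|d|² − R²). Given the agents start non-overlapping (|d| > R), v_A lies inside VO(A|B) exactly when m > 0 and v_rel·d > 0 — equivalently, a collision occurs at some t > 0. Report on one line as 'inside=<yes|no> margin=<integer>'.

d = (-12, -10),  |d|² = 244;  R = 5+6 = 11,  c = 244−11² = 123
v_rel = (-10, 0),  |v_rel|² = 100;  v_rel·d = (-10)·(-12) + (0)·(-10) = 120
100·t² − 240·t + 123 = 0  ⇒  m = 120² − 100·123 = 2100
m = 2100 > 0,  v_rel·d = 120 > 0  ⇒  inside

inside=yes margin=2100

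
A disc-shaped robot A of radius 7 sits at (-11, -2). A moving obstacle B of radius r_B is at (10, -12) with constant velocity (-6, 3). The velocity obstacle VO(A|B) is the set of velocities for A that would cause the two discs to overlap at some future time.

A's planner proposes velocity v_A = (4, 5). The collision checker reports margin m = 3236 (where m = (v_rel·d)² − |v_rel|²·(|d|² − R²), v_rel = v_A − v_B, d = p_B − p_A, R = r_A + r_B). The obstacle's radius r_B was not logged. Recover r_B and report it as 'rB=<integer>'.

m = 3236
d = (21, -10);  v_rel = (10, 2),  |v_rel|² = 104
v_rel×d = (10)·(-10) − (2)·(21) = -142
since m = R²·104 − (-142)²:  R² = (20164 + 3236) / 104 = 225
R = √225 = 15  ⇒  r_B = 15 − 7 = 8

rB=8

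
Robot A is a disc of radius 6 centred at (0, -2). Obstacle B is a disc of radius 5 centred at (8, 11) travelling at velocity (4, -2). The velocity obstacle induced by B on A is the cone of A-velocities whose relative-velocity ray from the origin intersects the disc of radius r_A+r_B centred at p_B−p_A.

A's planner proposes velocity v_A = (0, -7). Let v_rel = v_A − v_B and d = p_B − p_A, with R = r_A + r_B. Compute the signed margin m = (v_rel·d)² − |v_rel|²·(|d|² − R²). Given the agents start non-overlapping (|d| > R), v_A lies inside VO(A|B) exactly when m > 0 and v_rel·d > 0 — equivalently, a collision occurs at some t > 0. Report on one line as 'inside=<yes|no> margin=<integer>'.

d = (8, 13),  |d|² = 233;  R = 6+5 = 11,  c = 233−11² = 112
v_rel = (-4, -5),  |v_rel|² = 41;  v_rel·d = (-4)·(8) + (-5)·(13) = -97
41·t² + 194·t + 112 = 0  ⇒  m = (-97)² − 41·112 = 4817
m = 4817 > 0,  v_rel·d = -97 < 0  ⇒  outside

inside=no margin=4817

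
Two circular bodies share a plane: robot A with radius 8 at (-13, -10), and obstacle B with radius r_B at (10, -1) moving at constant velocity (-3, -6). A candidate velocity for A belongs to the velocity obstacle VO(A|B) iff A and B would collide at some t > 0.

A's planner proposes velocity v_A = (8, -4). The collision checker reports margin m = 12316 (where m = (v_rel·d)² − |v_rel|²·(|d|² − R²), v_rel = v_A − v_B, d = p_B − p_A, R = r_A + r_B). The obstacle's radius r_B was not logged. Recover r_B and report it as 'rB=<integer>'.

m = 12316
d = (23, 9);  v_rel = (11, 2),  |v_rel|² = 125
v_rel×d = (11)·(9) − (2)·(23) = 53
since m = R²·125 − 53²:  R² = (2809 + 12316) / 125 = 121
R = √121 = 11  ⇒  r_B = 11 − 8 = 3

rB=3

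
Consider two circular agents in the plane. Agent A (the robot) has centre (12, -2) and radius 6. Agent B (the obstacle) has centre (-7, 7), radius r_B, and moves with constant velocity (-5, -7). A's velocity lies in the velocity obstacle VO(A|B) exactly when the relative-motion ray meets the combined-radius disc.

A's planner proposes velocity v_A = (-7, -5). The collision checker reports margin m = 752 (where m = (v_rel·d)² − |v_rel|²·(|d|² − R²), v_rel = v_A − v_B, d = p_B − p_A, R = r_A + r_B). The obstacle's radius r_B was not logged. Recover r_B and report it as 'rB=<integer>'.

m = 752
d = (-19, 9);  v_rel = (-2, 2),  |v_rel|² = 8
v_rel×d = (-2)·(9) − (2)·(-19) = 20
since m = R²·8 − 20²:  R² = (400 + 752) / 8 = 144
R = √144 = 12  ⇒  r_B = 12 − 6 = 6

rB=6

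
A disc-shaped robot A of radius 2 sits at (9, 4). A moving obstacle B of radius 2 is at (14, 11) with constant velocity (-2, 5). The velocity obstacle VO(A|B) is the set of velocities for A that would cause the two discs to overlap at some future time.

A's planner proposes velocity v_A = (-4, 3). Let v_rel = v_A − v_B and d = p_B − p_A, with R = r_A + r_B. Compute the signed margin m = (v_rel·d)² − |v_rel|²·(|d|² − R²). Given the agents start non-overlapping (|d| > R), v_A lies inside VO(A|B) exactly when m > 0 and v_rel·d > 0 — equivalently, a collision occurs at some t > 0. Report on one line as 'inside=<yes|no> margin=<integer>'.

d = (5, 7),  |d|² = 74;  R = 2+2 = 4,  c = 74−4² = 58
v_rel = (-2, -2),  |v_rel|² = 8;  v_rel·d = (-2)·(5) + (-2)·(7) = -24
8·t² + 48·t + 58 = 0  ⇒  m = (-24)² − 8·58 = 112
m = 112 > 0,  v_rel·d = -24 < 0  ⇒  outside

inside=no margin=112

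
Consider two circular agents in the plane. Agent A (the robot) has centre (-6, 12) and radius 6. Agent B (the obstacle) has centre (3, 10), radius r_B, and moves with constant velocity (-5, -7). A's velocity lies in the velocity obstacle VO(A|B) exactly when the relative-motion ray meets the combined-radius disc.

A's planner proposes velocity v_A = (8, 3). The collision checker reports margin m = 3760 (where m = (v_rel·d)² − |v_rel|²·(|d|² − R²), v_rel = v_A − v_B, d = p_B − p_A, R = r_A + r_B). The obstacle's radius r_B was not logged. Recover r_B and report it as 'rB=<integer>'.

m = 3760
d = (9, -2);  v_rel = (13, 10),  |v_rel|² = 269
v_rel×d = (13)·(-2) − (10)·(9) = -116
since m = R²·269 − (-116)²:  R² = (13456 + 3760) / 269 = 64
R = √64 = 8  ⇒  r_B = 8 − 6 = 2

rB=2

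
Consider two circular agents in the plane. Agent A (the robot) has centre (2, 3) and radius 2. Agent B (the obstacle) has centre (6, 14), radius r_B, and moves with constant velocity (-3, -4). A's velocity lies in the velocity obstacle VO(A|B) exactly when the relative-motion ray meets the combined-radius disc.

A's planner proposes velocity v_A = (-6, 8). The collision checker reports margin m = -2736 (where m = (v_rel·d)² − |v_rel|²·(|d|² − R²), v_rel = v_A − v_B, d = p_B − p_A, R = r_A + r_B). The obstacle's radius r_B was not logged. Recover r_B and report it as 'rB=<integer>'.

m = -2736
d = (4, 11);  v_rel = (-3, 12),  |v_rel|² = 153
v_rel×d = (-3)·(11) − (12)·(4) = -81
since m = R²·153 − (-81)²:  R² = (6561 + -2736) / 153 = 25
R = √25 = 5  ⇒  r_B = 5 − 2 = 3

rB=3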